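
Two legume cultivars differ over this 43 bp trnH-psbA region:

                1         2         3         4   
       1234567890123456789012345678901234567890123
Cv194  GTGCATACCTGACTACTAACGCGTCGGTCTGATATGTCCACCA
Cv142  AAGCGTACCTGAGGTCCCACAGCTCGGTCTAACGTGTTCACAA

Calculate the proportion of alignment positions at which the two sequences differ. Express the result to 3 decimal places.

Mismatches occur at site 1 (G→A), site 2 (T→A), site 5 (A→G), site 13 (C→G), site 14 (T→G), site 15 (A→T), site 17 (T→C), site 18 (A→C), site 21 (G→A), site 22 (C→G), site 23 (G→C), site 31 (G→A), site 33 (T→C), site 34 (A→G), site 38 (C→T), site 42 (C→A).
There are 16 differences over 43 sites, so p = 16/43 = 0.372.

0.372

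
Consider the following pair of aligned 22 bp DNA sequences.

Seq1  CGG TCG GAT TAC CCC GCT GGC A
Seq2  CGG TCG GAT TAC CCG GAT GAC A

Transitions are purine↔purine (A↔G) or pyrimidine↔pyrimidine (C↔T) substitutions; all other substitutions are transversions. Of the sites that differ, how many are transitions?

1

The sequences differ at positions 15 (C/G, transversion), 17 (C/A, transversion), 20 (G/A, transition).
Of the 3 differences, 1 transition and 2 transversions, so the answer is 1.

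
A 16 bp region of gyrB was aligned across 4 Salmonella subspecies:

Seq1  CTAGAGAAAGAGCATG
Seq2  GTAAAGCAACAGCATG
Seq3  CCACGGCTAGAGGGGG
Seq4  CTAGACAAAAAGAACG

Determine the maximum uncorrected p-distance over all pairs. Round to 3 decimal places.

Pairwise Hamming distances:
  Seq1 vs Seq2: 4
  Seq1 vs Seq3: 8
  Seq1 vs Seq4: 4
  Seq2 vs Seq3: 9
  Seq2 vs Seq4: 7
  Seq3 vs Seq4: 10
The largest is 10 mismatches, between Seq3 and Seq4; p = 10/16 = 0.625.

0.625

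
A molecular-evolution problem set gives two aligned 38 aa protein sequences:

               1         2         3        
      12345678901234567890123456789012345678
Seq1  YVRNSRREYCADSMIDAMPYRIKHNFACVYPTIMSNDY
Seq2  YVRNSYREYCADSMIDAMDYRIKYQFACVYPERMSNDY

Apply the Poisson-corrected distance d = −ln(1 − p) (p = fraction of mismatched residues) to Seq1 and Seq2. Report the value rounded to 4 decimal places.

0.1719

The sequences differ at positions 6 (R/Y), 19 (P/D), 24 (H/Y), 25 (N/Q), 32 (T/E), 33 (I/R).
p = 6/38 = 0.157895.
d = −ln(1 − 0.157895) = −ln(0.842105) = 0.1719.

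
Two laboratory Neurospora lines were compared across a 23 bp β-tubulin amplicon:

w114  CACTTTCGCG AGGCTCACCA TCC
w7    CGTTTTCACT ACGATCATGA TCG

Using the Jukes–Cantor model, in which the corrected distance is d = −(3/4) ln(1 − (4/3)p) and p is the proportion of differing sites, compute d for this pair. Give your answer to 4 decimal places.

Mismatches occur at site 2 (A→G), site 3 (C→T), site 8 (G→A), site 10 (G→T), site 12 (G→C), site 14 (C→A), site 18 (C→T), site 19 (C→G), site 23 (C→G).
p = 9/23 = 0.391304.
d = −0.75 · ln(1 − (4/3)·0.391304) = −0.75 · ln(0.478261) = −0.75 · (-0.737599) = 0.5532.

0.5532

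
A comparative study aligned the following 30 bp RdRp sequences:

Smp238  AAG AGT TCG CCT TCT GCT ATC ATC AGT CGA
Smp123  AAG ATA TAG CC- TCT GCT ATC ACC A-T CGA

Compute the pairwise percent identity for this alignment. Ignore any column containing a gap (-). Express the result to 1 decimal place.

85.7%

Excluding the 2 gap columns leaves 28 comparable sites.
Mismatches occur at site 5 (G↔T), site 6 (T↔A), site 8 (C↔A), site 23 (T↔C).
24 of the 28 comparable sites match, so the percent identity is 24/28 × 100 = 85.7%.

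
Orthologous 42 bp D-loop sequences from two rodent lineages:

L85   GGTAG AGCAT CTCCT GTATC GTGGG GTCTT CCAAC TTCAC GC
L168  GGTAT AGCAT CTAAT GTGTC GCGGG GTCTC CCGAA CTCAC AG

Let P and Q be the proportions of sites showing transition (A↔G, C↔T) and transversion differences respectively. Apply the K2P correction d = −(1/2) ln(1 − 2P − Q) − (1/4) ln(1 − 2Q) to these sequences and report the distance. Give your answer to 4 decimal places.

0.3274

The sequences differ at positions 5 (G/T, transversion), 13 (C/A, transversion), 14 (C/A, transversion), 18 (A/G, transition), 22 (T/C, transition), 30 (T/C, transition), 33 (A/G, transition), 35 (C/A, transversion), 36 (T/C, transition), 41 (G/A, transition), 42 (C/G, transversion).
Of the 11 differences, 6 transitions and 5 transversions over 42 sites: P = 6/42 = 0.142857, Q = 5/42 = 0.119048.
d = −0.5·ln(0.595238) − 0.25·ln(0.761904) = −0.5·(-0.518794) − 0.25·(-0.271935) = 0.3274.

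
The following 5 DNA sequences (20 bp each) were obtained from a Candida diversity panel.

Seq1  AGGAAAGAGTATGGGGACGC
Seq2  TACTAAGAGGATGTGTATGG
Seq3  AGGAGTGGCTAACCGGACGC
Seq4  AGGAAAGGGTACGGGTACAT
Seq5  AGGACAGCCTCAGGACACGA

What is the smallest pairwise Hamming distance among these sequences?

5

Pairwise Hamming distances:
  Seq1 vs Seq2: 9
  Seq1 vs Seq3: 7
  Seq1 vs Seq4: 5
  Seq1 vs Seq5: 8
  Seq2 vs Seq3: 15
  Seq2 vs Seq4: 11
  Seq2 vs Seq5: 15
  Seq3 vs Seq4: 9
  Seq3 vs Seq5: 9
  Seq4 vs Seq5: 9
The smallest is 5, between Seq1 and Seq4.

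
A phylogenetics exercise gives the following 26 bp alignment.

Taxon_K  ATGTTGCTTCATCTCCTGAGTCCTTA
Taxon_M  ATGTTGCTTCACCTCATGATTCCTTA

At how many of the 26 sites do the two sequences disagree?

Differing sites — 12:T/C; 16:C/A; 20:G/T.
That gives 3 mismatches out of 26 aligned sites, so the Hamming distance is 3.

3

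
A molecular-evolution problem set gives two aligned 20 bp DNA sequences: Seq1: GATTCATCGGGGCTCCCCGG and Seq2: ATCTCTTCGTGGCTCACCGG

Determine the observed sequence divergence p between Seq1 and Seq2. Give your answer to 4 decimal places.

0.3000

Mismatches occur at site 1 (G↔A), site 2 (A↔T), site 3 (T↔C), site 6 (A↔T), site 10 (G↔T), site 16 (C↔A).
There are 6 differences over 20 sites, so p = 6/20 = 0.3000.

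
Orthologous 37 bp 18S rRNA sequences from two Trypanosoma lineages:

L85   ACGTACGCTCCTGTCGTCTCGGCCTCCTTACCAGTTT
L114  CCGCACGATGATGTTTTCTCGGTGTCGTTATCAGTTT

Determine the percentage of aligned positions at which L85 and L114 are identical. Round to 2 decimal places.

Differing sites — 1:A/C; 4:T/C; 8:C/A; 10:C/G; 11:C/A; 15:C/T; 16:G/T; 23:C/T; 24:C/G; 27:C/G; 31:C/T.
26 of the 37 sites match, so the percent identity is 26/37 × 100 = 70.27%.

70.27%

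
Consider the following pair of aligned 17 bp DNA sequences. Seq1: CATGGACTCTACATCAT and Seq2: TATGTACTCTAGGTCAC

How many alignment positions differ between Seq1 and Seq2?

Differing sites — 1:C/T; 5:G/T; 12:C/G; 13:A/G; 17:T/C.
That gives 5 mismatches out of 17 aligned sites, so the Hamming distance is 5.

5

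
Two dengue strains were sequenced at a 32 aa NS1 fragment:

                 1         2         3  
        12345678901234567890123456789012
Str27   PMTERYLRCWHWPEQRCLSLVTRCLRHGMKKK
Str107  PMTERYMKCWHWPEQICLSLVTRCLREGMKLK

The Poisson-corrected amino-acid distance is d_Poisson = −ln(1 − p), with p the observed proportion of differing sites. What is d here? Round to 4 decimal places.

Differing sites — 7:L/M; 8:R/K; 16:R/I; 27:H/E; 31:K/L.
p = 5/32 = 0.156250.
d = −ln(1 − 0.156250) = −ln(0.843750) = 0.1699.

0.1699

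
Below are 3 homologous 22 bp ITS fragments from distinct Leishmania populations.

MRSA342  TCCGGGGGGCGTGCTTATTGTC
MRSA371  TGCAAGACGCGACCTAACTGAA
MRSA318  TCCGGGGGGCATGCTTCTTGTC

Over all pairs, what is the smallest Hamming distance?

2

Pairwise Hamming distances:
  MRSA342 vs MRSA371: 11
  MRSA342 vs MRSA318: 2
  MRSA371 vs MRSA318: 13
The smallest is 2, between MRSA342 and MRSA318.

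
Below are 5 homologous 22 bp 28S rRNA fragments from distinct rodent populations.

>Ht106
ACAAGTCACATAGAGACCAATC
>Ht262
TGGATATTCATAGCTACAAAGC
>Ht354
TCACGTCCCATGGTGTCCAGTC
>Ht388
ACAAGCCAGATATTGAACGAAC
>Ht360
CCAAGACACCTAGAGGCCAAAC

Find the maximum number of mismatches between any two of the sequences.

15

Pairwise Hamming distances:
  Ht106 vs Ht262: 11
  Ht106 vs Ht354: 7
  Ht106 vs Ht388: 7
  Ht106 vs Ht360: 5
  Ht262 vs Ht354: 14
  Ht262 vs Ht388: 15
  Ht262 vs Ht360: 12
  Ht354 vs Ht388: 12
  Ht354 vs Ht360: 10
  Ht388 vs Ht360: 9
The largest is 15, between Ht262 and Ht388.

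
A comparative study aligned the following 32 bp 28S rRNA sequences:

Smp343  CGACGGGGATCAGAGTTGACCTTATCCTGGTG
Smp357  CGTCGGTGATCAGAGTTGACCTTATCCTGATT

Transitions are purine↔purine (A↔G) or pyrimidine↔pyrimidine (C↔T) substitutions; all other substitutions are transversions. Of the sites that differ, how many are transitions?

The sequences differ at positions 3 (A/T, transversion), 7 (G/T, transversion), 30 (G/A, transition), 32 (G/T, transversion).
Of the 4 differences, 1 transition and 3 transversions, so the answer is 1.

1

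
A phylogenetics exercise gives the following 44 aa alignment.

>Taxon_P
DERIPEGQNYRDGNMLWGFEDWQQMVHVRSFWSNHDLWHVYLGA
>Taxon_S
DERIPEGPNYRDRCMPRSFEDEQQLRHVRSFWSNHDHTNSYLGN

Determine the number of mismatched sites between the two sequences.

The sequences differ at positions 8 (Q/P), 13 (G/R), 14 (N/C), 16 (L/P), 17 (W/R), 18 (G/S), 22 (W/E), 25 (M/L), 26 (V/R), 37 (L/H), 38 (W/T), 39 (H/N), 40 (V/S), 44 (A/N).
That gives 14 mismatches out of 44 aligned sites, so the Hamming distance is 14.

14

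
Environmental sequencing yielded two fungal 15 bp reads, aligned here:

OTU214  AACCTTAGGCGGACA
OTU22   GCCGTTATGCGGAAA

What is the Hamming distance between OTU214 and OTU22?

Differing sites — 1:A/G; 2:A/C; 4:C/G; 8:G/T; 14:C/A.
That gives 5 mismatches out of 15 aligned sites, so the Hamming distance is 5.

5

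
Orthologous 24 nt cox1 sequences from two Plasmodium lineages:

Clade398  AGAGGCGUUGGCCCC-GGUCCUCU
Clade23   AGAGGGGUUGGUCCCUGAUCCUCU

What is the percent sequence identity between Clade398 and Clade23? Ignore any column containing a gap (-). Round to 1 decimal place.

Excluding the 1 gap column leaves 23 comparable sites.
Differing sites — 6:C/G; 12:C/U; 18:G/A.
20 of the 23 comparable sites match, so the percent identity is 20/23 × 100 = 87.0%.

87.0%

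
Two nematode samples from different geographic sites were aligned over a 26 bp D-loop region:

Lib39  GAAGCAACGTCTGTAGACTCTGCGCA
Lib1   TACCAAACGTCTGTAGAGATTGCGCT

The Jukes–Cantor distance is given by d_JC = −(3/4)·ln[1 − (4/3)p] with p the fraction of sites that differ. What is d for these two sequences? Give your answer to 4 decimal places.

Mismatches occur at site 1 (G/T), site 3 (A/C), site 4 (G/C), site 5 (C/A), site 18 (C/G), site 19 (T/A), site 20 (C/T), site 26 (A/T).
p = 8/26 = 0.307692.
d = −0.75 · ln(1 − (4/3)·0.307692) = −0.75 · ln(0.589744) = −0.75 · (-0.528067) = 0.3961.

0.3961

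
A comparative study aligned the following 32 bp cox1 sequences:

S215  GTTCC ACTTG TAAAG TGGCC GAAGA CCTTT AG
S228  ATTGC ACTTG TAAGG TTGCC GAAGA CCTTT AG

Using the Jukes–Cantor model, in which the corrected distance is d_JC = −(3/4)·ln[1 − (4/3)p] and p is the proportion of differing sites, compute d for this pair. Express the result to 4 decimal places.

0.1367

The sequences differ at positions 1 (G/A), 4 (C/G), 14 (A/G), 17 (G/T).
p = 4/32 = 0.125000.
d = −0.75 · ln(1 − (4/3)·0.125000) = −0.75 · ln(0.833333) = −0.75 · (-0.182322) = 0.1367.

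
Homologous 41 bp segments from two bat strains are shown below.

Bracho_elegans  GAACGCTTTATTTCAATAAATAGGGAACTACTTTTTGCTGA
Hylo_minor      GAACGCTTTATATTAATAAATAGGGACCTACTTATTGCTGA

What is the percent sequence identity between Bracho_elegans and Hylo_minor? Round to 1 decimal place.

90.2%

Differing sites — 12:T/A; 14:C/T; 27:A/C; 34:T/A.
37 of the 41 sites match, so the percent identity is 37/41 × 100 = 90.2%.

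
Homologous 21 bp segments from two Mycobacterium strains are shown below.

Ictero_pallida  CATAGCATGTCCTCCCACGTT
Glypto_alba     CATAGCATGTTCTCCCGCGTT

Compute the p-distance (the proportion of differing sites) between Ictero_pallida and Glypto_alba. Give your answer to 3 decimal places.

0.095

Differing sites — 11:C/T; 17:A/G.
There are 2 differences over 21 sites, so p = 2/21 = 0.095.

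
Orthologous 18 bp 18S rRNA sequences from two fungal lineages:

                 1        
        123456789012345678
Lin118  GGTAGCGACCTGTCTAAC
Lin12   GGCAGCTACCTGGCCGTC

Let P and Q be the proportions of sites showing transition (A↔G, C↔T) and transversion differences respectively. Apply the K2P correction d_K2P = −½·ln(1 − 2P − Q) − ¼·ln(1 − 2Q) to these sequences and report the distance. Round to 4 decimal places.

0.4479

Mismatches occur at site 3 (T→C, transition), site 7 (G→T, transversion), site 13 (T→G, transversion), site 15 (T→C, transition), site 16 (A→G, transition), site 17 (A→T, transversion).
Of the 6 differences, 3 transitions and 3 transversions over 18 sites: P = 3/18 = 0.166667, Q = 3/18 = 0.166667.
d = −0.5·ln(0.499999) − 0.25·ln(0.666666) = −0.5·(-0.693149) − 0.25·(-0.405466) = 0.4479.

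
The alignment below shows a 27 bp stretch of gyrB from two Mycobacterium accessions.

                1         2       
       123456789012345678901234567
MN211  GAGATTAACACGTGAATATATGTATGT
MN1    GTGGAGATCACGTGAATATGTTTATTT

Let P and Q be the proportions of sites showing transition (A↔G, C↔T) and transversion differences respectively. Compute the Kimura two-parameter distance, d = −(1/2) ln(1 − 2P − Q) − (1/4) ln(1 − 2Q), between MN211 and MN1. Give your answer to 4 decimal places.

Differing sites — 2:A/T (Tv); 4:A/G (Ti); 5:T/A (Tv); 6:T/G (Tv); 8:A/T (Tv); 20:A/G (Ti); 22:G/T (Tv); 26:G/T (Tv).
Of the 8 differences, 2 transitions and 6 transversions over 27 sites: P = 2/27 = 0.074074, Q = 6/27 = 0.222222.
d = −0.5·ln(0.629630) − 0.25·ln(0.555556) = −0.5·(-0.462623) − 0.25·(-0.587786) = 0.3783.

0.3783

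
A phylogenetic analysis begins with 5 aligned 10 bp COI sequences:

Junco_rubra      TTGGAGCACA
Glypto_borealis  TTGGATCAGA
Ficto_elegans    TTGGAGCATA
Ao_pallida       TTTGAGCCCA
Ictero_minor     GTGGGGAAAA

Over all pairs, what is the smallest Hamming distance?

Pairwise Hamming distances:
  Junco_rubra vs Glypto_borealis: 2
  Junco_rubra vs Ficto_elegans: 1
  Junco_rubra vs Ao_pallida: 2
  Junco_rubra vs Ictero_minor: 4
  Glypto_borealis vs Ficto_elegans: 2
  Glypto_borealis vs Ao_pallida: 4
  Glypto_borealis vs Ictero_minor: 5
  Ficto_elegans vs Ao_pallida: 3
  Ficto_elegans vs Ictero_minor: 4
  Ao_pallida vs Ictero_minor: 6
The smallest is 1, between Junco_rubra and Ficto_elegans.

1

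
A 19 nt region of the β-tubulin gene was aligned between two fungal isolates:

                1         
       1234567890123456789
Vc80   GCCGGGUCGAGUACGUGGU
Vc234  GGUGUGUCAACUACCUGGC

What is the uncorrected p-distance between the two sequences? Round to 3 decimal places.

0.368

Mismatches occur at site 2 (C→G), site 3 (C→U), site 5 (G→U), site 9 (G→A), site 11 (G→C), site 15 (G→C), site 19 (U→C).
There are 7 differences over 19 sites, so p = 7/19 = 0.368.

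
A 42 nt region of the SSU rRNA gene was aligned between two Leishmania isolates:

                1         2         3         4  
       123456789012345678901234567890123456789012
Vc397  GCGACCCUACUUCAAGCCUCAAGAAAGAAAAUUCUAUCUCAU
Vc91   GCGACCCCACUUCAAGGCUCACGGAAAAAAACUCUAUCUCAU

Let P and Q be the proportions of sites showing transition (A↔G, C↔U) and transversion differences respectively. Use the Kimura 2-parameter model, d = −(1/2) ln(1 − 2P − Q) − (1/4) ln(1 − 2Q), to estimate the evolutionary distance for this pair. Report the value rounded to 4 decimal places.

0.1610

Differing sites — 8:U/C (Ti); 17:C/G (Tv); 22:A/C (Tv); 24:A/G (Ti); 27:G/A (Ti); 32:U/C (Ti).
Of the 6 differences, 4 transitions and 2 transversions over 42 sites: P = 4/42 = 0.095238, Q = 2/42 = 0.047619.
d = −0.5·ln(0.761905) − 0.25·ln(0.904762) = −0.5·(-0.271933) − 0.25·(-0.100083) = 0.1610.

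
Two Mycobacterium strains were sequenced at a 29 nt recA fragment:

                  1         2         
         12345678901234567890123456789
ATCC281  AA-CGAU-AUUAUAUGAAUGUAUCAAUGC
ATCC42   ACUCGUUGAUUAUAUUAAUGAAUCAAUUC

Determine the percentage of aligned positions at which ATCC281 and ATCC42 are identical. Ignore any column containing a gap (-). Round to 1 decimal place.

Excluding the 2 gap columns leaves 27 comparable sites.
Differing sites — 2:A/C; 6:A/U; 16:G/U; 21:U/A; 28:G/U.
22 of the 27 comparable sites match, so the percent identity is 22/27 × 100 = 81.5%.

81.5%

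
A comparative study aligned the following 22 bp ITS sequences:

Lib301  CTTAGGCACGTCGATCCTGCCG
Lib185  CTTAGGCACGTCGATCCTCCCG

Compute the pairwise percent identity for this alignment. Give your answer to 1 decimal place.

The sequences differ at position 19 (G/C).
21 of the 22 sites match, so the percent identity is 21/22 × 100 = 95.5%.

95.5%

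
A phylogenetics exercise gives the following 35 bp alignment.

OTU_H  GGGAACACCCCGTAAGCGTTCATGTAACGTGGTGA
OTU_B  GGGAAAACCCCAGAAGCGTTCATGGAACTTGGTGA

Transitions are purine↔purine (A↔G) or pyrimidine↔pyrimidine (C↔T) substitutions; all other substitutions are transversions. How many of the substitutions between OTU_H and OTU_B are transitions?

Differing sites — 6:C/A (Tv); 12:G/A (Ti); 13:T/G (Tv); 25:T/G (Tv); 29:G/T (Tv).
Of the 5 differences, 1 transition and 4 transversions, so the answer is 1.

1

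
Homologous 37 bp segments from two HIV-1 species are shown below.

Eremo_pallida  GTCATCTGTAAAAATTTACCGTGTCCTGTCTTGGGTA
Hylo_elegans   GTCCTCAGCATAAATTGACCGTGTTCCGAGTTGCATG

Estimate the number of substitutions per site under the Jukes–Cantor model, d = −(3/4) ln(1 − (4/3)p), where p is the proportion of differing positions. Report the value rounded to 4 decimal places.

The sequences differ at positions 4 (A/C), 7 (T/A), 9 (T/C), 11 (A/T), 17 (T/G), 25 (C/T), 27 (T/C), 29 (T/A), 30 (C/G), 34 (G/C), 35 (G/A), 37 (A/G).
p = 12/37 = 0.324324.
d = −0.75 · ln(1 − (4/3)·0.324324) = −0.75 · ln(0.567568) = −0.75 · (-0.566395) = 0.4248.

0.4248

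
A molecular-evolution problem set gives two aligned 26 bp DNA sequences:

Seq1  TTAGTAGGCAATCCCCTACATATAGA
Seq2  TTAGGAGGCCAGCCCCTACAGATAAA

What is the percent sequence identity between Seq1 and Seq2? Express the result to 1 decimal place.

80.8%

Mismatches occur at site 5 (T↔G), site 10 (A↔C), site 12 (T↔G), site 21 (T↔G), site 25 (G↔A).
21 of the 26 sites match, so the percent identity is 21/26 × 100 = 80.8%.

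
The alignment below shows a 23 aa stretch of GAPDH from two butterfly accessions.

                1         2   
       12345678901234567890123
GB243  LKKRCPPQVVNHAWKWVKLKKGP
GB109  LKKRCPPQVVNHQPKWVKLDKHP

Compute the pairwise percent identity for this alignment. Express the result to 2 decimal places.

82.61%

Differing sites — 13:A/Q; 14:W/P; 20:K/D; 22:G/H.
19 of the 23 sites match, so the percent identity is 19/23 × 100 = 82.61%.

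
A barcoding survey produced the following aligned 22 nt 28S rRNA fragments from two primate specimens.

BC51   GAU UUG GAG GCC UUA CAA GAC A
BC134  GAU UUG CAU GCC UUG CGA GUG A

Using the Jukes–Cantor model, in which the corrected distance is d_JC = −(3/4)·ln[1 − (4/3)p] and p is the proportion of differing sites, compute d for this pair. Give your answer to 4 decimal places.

Differing sites — 7:G/C; 9:G/U; 15:A/G; 17:A/G; 20:A/U; 21:C/G.
p = 6/22 = 0.272727.
d = −0.75 · ln(1 − (4/3)·0.272727) = −0.75 · ln(0.636364) = −0.75 · (-0.451985) = 0.3390.

0.3390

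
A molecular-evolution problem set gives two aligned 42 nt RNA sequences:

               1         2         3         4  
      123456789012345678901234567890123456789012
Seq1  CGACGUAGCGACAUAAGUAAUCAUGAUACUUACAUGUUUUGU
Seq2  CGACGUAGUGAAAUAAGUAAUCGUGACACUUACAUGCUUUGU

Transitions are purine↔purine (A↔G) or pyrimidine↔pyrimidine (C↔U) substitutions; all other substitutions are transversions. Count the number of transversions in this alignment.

The sequences differ at positions 9 (C/U, transition), 12 (C/A, transversion), 23 (A/G, transition), 27 (U/C, transition), 37 (U/C, transition).
Of the 5 differences, 4 transitions and 1 transversion, so the answer is 1.

1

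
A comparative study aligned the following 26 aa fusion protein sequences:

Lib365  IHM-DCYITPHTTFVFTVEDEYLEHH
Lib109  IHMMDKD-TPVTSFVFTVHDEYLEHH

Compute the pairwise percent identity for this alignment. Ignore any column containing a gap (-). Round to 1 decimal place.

79.2%

Excluding the 2 gap columns leaves 24 comparable sites.
Mismatches occur at site 6 (C/K), site 7 (Y/D), site 11 (H/V), site 13 (T/S), site 19 (E/H).
19 of the 24 comparable sites match, so the percent identity is 19/24 × 100 = 79.2%.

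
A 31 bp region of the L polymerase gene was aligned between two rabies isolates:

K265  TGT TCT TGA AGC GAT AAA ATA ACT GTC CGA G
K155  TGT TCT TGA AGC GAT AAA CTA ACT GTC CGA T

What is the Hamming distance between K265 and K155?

2

Mismatches occur at site 19 (A↔C), site 31 (G↔T).
That gives 2 mismatches out of 31 aligned sites, so the Hamming distance is 2.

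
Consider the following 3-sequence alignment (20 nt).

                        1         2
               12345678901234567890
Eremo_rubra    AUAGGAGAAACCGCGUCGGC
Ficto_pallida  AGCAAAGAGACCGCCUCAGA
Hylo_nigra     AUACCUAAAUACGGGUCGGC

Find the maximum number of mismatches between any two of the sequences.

Pairwise Hamming distances:
  Eremo_rubra vs Ficto_pallida: 8
  Eremo_rubra vs Hylo_nigra: 7
  Ficto_pallida vs Hylo_nigra: 13
The largest is 13, between Ficto_pallida and Hylo_nigra.

13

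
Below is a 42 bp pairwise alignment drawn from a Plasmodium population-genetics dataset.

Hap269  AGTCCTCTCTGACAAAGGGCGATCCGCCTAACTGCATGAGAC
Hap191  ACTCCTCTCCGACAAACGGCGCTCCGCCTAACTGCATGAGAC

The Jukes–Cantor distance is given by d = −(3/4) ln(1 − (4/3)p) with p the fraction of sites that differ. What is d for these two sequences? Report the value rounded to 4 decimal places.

0.1019

Differing sites — 2:G/C; 10:T/C; 17:G/C; 22:A/C.
p = 4/42 = 0.095238.
d = −0.75 · ln(1 − (4/3)·0.095238) = −0.75 · ln(0.873016) = −0.75 · (-0.135801) = 0.1019.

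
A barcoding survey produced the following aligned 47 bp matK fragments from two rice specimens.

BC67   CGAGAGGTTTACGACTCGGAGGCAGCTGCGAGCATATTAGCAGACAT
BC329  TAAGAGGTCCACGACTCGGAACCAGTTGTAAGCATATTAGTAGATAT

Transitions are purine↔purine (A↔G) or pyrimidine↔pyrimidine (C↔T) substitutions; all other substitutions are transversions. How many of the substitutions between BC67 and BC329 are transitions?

Differing sites — 1:C/T (Ti); 2:G/A (Ti); 9:T/C (Ti); 10:T/C (Ti); 21:G/A (Ti); 22:G/C (Tv); 26:C/T (Ti); 29:C/T (Ti); 30:G/A (Ti); 41:C/T (Ti); 45:C/T (Ti).
Of the 11 differences, 10 transitions and 1 transversion, so the answer is 10.

10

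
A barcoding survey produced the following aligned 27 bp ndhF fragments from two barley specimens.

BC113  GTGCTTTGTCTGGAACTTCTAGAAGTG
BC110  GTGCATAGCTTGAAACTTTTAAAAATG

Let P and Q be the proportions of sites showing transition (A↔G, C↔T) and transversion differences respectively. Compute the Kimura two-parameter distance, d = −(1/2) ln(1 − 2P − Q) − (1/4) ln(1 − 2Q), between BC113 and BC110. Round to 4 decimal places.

The sequences differ at positions 5 (T/A, transversion), 7 (T/A, transversion), 9 (T/C, transition), 10 (C/T, transition), 13 (G/A, transition), 19 (C/T, transition), 22 (G/A, transition), 25 (G/A, transition).
Of the 8 differences, 6 transitions and 2 transversions over 27 sites: P = 6/27 = 0.222222, Q = 2/27 = 0.074074.
d = −0.5·ln(0.481482) − 0.25·ln(0.851852) = −0.5·(-0.730886) − 0.25·(-0.160342) = 0.4055.

0.4055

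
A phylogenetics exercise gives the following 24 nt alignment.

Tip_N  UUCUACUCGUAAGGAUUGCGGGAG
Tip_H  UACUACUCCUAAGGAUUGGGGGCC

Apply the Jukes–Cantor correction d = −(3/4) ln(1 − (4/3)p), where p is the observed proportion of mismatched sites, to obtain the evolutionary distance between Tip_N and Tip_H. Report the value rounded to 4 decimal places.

0.2441

The sequences differ at positions 2 (U/A), 9 (G/C), 19 (C/G), 23 (A/C), 24 (G/C).
p = 5/24 = 0.208333.
d = −0.75 · ln(1 − (4/3)·0.208333) = −0.75 · ln(0.722223) = −0.75 · (-0.325421) = 0.2441.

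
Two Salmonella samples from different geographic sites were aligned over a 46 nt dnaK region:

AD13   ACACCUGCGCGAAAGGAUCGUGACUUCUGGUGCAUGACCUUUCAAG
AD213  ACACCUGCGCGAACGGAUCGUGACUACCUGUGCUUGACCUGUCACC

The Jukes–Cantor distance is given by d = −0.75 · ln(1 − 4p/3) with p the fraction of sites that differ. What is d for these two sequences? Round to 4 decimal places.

The sequences differ at positions 14 (A/C), 26 (U/A), 28 (U/C), 29 (G/U), 34 (A/U), 41 (U/G), 45 (A/C), 46 (G/C).
p = 8/46 = 0.173913.
d = −0.75 · ln(1 − (4/3)·0.173913) = −0.75 · ln(0.768116) = −0.75 · (-0.263815) = 0.1979.

0.1979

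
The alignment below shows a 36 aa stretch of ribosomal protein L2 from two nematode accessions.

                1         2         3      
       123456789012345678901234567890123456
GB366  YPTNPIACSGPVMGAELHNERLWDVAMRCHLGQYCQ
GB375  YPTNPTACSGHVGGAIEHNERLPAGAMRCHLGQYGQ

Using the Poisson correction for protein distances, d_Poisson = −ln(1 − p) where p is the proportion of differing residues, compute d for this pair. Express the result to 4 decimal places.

0.2877

Mismatches occur at site 6 (I↔T), site 11 (P↔H), site 13 (M↔G), site 16 (E↔I), site 17 (L↔E), site 23 (W↔P), site 24 (D↔A), site 25 (V↔G), site 35 (C↔G).
p = 9/36 = 0.250000.
d = −ln(1 − 0.250000) = −ln(0.750000) = 0.2877.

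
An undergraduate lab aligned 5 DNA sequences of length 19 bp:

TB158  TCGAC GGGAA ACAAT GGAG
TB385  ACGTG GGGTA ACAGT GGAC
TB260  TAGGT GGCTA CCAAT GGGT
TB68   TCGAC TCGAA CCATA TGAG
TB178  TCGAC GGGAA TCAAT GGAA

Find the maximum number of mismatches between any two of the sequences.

12

Pairwise Hamming distances:
  TB158 vs TB385: 6
  TB158 vs TB260: 8
  TB158 vs TB68: 6
  TB158 vs TB178: 2
  TB385 vs TB260: 9
  TB385 vs TB68: 11
  TB385 vs TB178: 7
  TB260 vs TB68: 12
  TB260 vs TB178: 8
  TB68 vs TB178: 7
The largest is 12, between TB260 and TB68.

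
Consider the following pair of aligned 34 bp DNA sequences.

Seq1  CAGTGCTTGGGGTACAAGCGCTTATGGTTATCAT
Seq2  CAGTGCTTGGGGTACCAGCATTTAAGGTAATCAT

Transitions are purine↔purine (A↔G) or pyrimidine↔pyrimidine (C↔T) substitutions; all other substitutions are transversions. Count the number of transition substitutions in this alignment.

2

Differing sites — 16:A/C (Tv); 20:G/A (Ti); 21:C/T (Ti); 25:T/A (Tv); 29:T/A (Tv).
Of the 5 differences, 2 transitions and 3 transversions, so the answer is 2.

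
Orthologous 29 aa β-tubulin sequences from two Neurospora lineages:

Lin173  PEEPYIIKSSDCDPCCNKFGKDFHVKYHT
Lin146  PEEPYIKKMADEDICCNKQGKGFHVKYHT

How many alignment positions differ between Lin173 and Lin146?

The sequences differ at positions 7 (I/K), 9 (S/M), 10 (S/A), 12 (C/E), 14 (P/I), 19 (F/Q), 22 (D/G).
That gives 7 mismatches out of 29 aligned sites, so the Hamming distance is 7.

7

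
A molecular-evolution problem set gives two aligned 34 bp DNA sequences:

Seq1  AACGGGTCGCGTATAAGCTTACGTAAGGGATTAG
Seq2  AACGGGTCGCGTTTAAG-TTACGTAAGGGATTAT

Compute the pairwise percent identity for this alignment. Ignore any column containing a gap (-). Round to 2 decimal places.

Excluding the 1 gap column leaves 33 comparable sites.
Mismatches occur at site 13 (A/T), site 34 (G/T).
31 of the 33 comparable sites match, so the percent identity is 31/33 × 100 = 93.94%.

93.94%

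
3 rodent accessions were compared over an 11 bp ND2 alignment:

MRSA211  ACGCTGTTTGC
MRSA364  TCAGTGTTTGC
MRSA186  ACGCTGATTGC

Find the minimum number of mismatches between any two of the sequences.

1

Pairwise Hamming distances:
  MRSA211 vs MRSA364: 3
  MRSA211 vs MRSA186: 1
  MRSA364 vs MRSA186: 4
The smallest is 1, between MRSA211 and MRSA186.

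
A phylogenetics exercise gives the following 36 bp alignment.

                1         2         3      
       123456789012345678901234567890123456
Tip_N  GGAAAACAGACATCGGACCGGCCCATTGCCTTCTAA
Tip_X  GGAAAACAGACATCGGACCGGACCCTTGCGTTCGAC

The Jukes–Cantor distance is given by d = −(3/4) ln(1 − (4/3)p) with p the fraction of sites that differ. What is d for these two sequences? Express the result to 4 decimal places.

0.1536

Mismatches occur at site 22 (C↔A), site 25 (A↔C), site 30 (C↔G), site 34 (T↔G), site 36 (A↔C).
p = 5/36 = 0.138889.
d = −0.75 · ln(1 − (4/3)·0.138889) = −0.75 · ln(0.814815) = −0.75 · (-0.204794) = 0.1536.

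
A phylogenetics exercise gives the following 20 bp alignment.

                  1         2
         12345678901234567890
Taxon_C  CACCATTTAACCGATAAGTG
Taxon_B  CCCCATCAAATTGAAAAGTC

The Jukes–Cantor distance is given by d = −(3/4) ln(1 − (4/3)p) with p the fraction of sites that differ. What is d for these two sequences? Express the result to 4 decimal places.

Mismatches occur at site 2 (A/C), site 7 (T/C), site 8 (T/A), site 11 (C/T), site 12 (C/T), site 15 (T/A), site 20 (G/C).
p = 7/20 = 0.350000.
d = −0.75 · ln(1 − (4/3)·0.350000) = −0.75 · ln(0.533333) = −0.75 · (-0.628609) = 0.4715.

0.4715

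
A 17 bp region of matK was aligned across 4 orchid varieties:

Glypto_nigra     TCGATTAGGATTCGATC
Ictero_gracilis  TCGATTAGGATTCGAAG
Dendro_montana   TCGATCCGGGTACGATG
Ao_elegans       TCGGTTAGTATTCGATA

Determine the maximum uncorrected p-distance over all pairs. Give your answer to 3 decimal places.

0.412

Pairwise Hamming distances:
  Glypto_nigra vs Ictero_gracilis: 2
  Glypto_nigra vs Dendro_montana: 5
  Glypto_nigra vs Ao_elegans: 3
  Ictero_gracilis vs Dendro_montana: 5
  Ictero_gracilis vs Ao_elegans: 4
  Dendro_montana vs Ao_elegans: 7
The largest is 7 mismatches, between Dendro_montana and Ao_elegans; p = 7/17 = 0.412.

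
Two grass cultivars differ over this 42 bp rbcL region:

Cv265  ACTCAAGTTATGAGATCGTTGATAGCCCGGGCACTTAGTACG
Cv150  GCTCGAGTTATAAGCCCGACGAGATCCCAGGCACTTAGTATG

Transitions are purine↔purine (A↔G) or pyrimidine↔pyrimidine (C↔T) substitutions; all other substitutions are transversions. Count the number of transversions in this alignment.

4

Differing sites — 1:A/G (Ti); 5:A/G (Ti); 12:G/A (Ti); 15:A/C (Tv); 16:T/C (Ti); 19:T/A (Tv); 20:T/C (Ti); 23:T/G (Tv); 25:G/T (Tv); 29:G/A (Ti); 41:C/T (Ti).
Of the 11 differences, 7 transitions and 4 transversions, so the answer is 4.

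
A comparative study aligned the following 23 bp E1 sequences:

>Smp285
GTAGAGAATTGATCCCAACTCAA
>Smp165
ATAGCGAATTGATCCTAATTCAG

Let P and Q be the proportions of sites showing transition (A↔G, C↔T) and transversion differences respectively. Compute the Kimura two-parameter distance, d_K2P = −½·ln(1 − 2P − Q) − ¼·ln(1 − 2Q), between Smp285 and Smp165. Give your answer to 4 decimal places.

Mismatches occur at site 1 (G→A, transition), site 5 (A→C, transversion), site 16 (C→T, transition), site 19 (C→T, transition), site 23 (A→G, transition).
Of the 5 differences, 4 transitions and 1 transversion over 23 sites: P = 4/23 = 0.173913, Q = 1/23 = 0.043478.
d = −0.5·ln(0.608696) − 0.25·ln(0.913044) = −0.5·(-0.496436) − 0.25·(-0.090971) = 0.2710.

0.2710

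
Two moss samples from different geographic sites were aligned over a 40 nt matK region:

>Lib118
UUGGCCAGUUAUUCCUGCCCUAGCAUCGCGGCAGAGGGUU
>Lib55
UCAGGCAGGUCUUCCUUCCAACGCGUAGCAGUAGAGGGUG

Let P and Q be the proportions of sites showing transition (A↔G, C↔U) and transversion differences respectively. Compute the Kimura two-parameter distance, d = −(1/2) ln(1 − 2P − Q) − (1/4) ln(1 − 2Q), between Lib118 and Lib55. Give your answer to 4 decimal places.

0.4716

Mismatches occur at site 2 (U↔C, transition), site 3 (G↔A, transition), site 5 (C↔G, transversion), site 9 (U↔G, transversion), site 11 (A↔C, transversion), site 17 (G↔U, transversion), site 20 (C↔A, transversion), site 21 (U↔A, transversion), site 22 (A↔C, transversion), site 25 (A↔G, transition), site 27 (C↔A, transversion), site 30 (G↔A, transition), site 32 (C↔U, transition), site 40 (U↔G, transversion).
Of the 14 differences, 5 transitions and 9 transversions over 40 sites: P = 5/40 = 0.125000, Q = 9/40 = 0.225000.
d = −0.5·ln(0.525000) − 0.25·ln(0.550000) = −0.5·(-0.644357) − 0.25·(-0.597837) = 0.4716.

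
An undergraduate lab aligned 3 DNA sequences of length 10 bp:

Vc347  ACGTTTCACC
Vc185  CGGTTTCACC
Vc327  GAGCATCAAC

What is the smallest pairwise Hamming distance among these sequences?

Pairwise Hamming distances:
  Vc347 vs Vc185: 2
  Vc347 vs Vc327: 5
  Vc185 vs Vc327: 5
The smallest is 2, between Vc347 and Vc185.

2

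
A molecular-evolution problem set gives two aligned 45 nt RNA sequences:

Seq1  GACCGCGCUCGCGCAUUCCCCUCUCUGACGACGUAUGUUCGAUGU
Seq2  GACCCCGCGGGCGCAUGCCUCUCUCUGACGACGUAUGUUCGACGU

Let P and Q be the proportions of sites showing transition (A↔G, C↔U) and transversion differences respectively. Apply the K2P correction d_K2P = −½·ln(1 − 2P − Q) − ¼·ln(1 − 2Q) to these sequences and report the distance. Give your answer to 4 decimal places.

0.1468

Mismatches occur at site 5 (G→C, transversion), site 9 (U→G, transversion), site 10 (C→G, transversion), site 17 (U→G, transversion), site 20 (C→U, transition), site 43 (U→C, transition).
Of the 6 differences, 2 transitions and 4 transversions over 45 sites: P = 2/45 = 0.044444, Q = 4/45 = 0.088889.
d = −0.5·ln(0.822223) − 0.25·ln(0.822222) = −0.5·(-0.195744) − 0.25·(-0.195745) = 0.1468.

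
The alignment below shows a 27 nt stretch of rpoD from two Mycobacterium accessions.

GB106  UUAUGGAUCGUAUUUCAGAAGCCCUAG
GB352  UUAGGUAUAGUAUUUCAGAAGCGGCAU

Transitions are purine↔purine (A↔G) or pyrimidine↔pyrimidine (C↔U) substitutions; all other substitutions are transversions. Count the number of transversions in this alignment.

6

The sequences differ at positions 4 (U/G, transversion), 6 (G/U, transversion), 9 (C/A, transversion), 23 (C/G, transversion), 24 (C/G, transversion), 25 (U/C, transition), 27 (G/U, transversion).
Of the 7 differences, 1 transition and 6 transversions, so the answer is 6.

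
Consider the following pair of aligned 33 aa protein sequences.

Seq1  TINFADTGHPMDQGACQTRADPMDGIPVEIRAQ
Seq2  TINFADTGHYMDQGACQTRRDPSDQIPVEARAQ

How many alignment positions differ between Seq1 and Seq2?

The sequences differ at positions 10 (P/Y), 20 (A/R), 23 (M/S), 25 (G/Q), 30 (I/A).
That gives 5 mismatches out of 33 aligned sites, so the Hamming distance is 5.

5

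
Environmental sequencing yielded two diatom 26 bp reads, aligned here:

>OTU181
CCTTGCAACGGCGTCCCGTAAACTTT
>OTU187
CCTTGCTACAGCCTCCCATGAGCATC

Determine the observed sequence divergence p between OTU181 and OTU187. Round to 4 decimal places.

The sequences differ at positions 7 (A/T), 10 (G/A), 13 (G/C), 18 (G/A), 20 (A/G), 22 (A/G), 24 (T/A), 26 (T/C).
There are 8 differences over 26 sites, so p = 8/26 = 0.3077.

0.3077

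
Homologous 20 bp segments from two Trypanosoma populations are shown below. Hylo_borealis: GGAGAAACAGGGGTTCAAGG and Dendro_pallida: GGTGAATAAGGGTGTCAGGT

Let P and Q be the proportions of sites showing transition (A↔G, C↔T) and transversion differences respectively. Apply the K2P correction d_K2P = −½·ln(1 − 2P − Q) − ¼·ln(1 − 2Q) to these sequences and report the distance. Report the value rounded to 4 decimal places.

0.4845

Mismatches occur at site 3 (A→T, transversion), site 7 (A→T, transversion), site 8 (C→A, transversion), site 13 (G→T, transversion), site 14 (T→G, transversion), site 18 (A→G, transition), site 20 (G→T, transversion).
Of the 7 differences, 1 transition and 6 transversions over 20 sites: P = 1/20 = 0.050000, Q = 6/20 = 0.300000.
d = −0.5·ln(0.600000) − 0.25·ln(0.400000) = −0.5·(-0.510826) − 0.25·(-0.916291) = 0.4845.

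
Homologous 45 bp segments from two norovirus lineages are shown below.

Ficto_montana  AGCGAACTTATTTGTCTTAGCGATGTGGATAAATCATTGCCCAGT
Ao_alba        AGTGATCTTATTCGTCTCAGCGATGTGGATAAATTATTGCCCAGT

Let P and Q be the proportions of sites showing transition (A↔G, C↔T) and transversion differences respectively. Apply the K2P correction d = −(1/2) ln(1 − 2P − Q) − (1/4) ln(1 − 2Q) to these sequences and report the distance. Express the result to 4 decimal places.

Differing sites — 3:C/T (Ti); 6:A/T (Tv); 13:T/C (Ti); 18:T/C (Ti); 35:C/T (Ti).
Of the 5 differences, 4 transitions and 1 transversion over 45 sites: P = 4/45 = 0.088889, Q = 1/45 = 0.022222.
d = −0.5·ln(0.800000) − 0.25·ln(0.955556) = −0.5·(-0.223144) − 0.25·(-0.045462) = 0.1229.

0.1229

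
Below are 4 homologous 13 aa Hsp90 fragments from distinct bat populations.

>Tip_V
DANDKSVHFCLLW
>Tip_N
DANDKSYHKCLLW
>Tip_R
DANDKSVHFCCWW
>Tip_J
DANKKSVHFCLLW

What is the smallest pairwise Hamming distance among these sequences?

Pairwise Hamming distances:
  Tip_V vs Tip_N: 2
  Tip_V vs Tip_R: 2
  Tip_V vs Tip_J: 1
  Tip_N vs Tip_R: 4
  Tip_N vs Tip_J: 3
  Tip_R vs Tip_J: 3
The smallest is 1, between Tip_V and Tip_J.

1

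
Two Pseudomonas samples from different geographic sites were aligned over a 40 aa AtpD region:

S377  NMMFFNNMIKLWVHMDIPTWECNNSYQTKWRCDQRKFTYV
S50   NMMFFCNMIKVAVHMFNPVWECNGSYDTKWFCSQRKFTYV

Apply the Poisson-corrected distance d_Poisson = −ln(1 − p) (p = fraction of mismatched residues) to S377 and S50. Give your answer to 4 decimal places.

0.2877

Mismatches occur at site 6 (N→C), site 11 (L→V), site 12 (W→A), site 16 (D→F), site 17 (I→N), site 19 (T→V), site 24 (N→G), site 27 (Q→D), site 31 (R→F), site 33 (D→S).
p = 10/40 = 0.250000.
d = −ln(1 − 0.250000) = −ln(0.750000) = 0.2877.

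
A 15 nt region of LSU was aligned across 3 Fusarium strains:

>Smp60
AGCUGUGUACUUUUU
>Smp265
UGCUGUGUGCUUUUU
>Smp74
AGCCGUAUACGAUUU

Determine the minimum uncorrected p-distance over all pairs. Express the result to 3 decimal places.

0.133

Pairwise Hamming distances:
  Smp60 vs Smp265: 2
  Smp60 vs Smp74: 4
  Smp265 vs Smp74: 6
The smallest is 2 mismatches, between Smp60 and Smp265; p = 2/15 = 0.133.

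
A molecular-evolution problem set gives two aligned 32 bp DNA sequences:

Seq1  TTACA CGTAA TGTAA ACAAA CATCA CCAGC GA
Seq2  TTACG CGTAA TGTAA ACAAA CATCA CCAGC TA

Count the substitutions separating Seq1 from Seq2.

Differing sites — 5:A/G; 31:G/T.
That gives 2 mismatches out of 32 aligned sites, so the Hamming distance is 2.

2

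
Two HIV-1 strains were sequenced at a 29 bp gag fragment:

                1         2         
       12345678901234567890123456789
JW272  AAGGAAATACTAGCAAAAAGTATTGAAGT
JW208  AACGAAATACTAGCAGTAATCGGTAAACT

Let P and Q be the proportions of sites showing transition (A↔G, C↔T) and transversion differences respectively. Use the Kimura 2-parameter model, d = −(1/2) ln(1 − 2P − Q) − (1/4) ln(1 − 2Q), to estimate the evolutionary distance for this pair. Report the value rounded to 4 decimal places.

Differing sites — 3:G/C (Tv); 16:A/G (Ti); 17:A/T (Tv); 20:G/T (Tv); 21:T/C (Ti); 22:A/G (Ti); 23:T/G (Tv); 25:G/A (Ti); 28:G/C (Tv).
Of the 9 differences, 4 transitions and 5 transversions over 29 sites: P = 4/29 = 0.137931, Q = 5/29 = 0.172414.
d = −0.5·ln(0.551724) − 0.25·ln(0.655172) = −0.5·(-0.594707) − 0.25·(-0.422857) = 0.4031.

0.4031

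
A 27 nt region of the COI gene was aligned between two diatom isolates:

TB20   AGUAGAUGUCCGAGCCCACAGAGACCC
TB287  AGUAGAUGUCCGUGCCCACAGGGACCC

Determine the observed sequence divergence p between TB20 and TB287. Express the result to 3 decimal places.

Mismatches occur at site 13 (A↔U), site 22 (A↔G).
There are 2 differences over 27 sites, so p = 2/27 = 0.074.

0.074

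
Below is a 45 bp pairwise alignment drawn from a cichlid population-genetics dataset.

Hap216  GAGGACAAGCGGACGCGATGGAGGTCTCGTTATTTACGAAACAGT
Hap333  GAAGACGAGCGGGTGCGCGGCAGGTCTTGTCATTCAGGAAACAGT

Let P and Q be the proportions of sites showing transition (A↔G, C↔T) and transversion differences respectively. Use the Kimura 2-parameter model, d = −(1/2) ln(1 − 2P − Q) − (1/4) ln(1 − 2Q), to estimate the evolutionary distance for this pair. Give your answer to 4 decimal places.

The sequences differ at positions 3 (G/A, transition), 7 (A/G, transition), 13 (A/G, transition), 14 (C/T, transition), 18 (A/C, transversion), 19 (T/G, transversion), 21 (G/C, transversion), 28 (C/T, transition), 31 (T/C, transition), 35 (T/C, transition), 37 (C/G, transversion).
Of the 11 differences, 7 transitions and 4 transversions over 45 sites: P = 7/45 = 0.155556, Q = 4/45 = 0.088889.
d = −0.5·ln(0.599999) − 0.25·ln(0.822222) = −0.5·(-0.510827) − 0.25·(-0.195745) = 0.3043.

0.3043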